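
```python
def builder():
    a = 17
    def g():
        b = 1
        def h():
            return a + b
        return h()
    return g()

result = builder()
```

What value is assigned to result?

Step 1: builder() defines a = 17. g() defines b = 1.
Step 2: h() accesses both from enclosing scopes: a = 17, b = 1.
Step 3: result = 17 + 1 = 18

The answer is 18.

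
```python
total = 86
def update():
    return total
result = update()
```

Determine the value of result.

Step 1: total = 86 is defined in the global scope.
Step 2: update() looks up total. No local total exists, so Python checks the global scope via LEGB rule and finds total = 86.
Step 3: result = 86

The answer is 86.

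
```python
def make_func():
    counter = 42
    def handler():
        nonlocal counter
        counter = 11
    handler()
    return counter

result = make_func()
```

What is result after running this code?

Step 1: make_func() sets counter = 42.
Step 2: handler() uses nonlocal to reassign counter = 11.
Step 3: result = 11

The answer is 11.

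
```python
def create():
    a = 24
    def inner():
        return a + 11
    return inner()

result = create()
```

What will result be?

Step 1: create() defines a = 24.
Step 2: inner() reads a = 24 from enclosing scope, returns 24 + 11 = 35.
Step 3: result = 35

The answer is 35.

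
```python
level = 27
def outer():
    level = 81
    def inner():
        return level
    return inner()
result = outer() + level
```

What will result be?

Step 1: Global level = 27. outer() shadows with level = 81.
Step 2: inner() returns enclosing level = 81. outer() = 81.
Step 3: result = 81 + global level (27) = 108

The answer is 108.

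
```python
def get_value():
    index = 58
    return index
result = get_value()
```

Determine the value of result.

Step 1: get_value() defines index = 58 in its local scope.
Step 2: return index finds the local variable index = 58.
Step 3: result = 58

The answer is 58.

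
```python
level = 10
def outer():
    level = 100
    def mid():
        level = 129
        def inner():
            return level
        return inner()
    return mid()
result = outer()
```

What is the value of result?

Step 1: Three levels of shadowing: global 10, outer 100, mid 129.
Step 2: inner() finds level = 129 in enclosing mid() scope.
Step 3: result = 129

The answer is 129.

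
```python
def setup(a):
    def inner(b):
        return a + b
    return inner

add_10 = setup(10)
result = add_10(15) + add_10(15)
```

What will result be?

Step 1: add_10 captures a = 10.
Step 2: add_10(15) = 10 + 15 = 25, called twice.
Step 3: result = 25 + 25 = 50

The answer is 50.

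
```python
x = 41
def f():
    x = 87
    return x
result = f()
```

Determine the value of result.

Step 1: Global x = 41.
Step 2: f() creates local x = 87, shadowing the global.
Step 3: Returns local x = 87. result = 87

The answer is 87.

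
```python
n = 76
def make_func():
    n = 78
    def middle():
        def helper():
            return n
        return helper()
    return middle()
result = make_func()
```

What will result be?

Step 1: make_func() defines n = 78. middle() and helper() have no local n.
Step 2: helper() checks local (none), enclosing middle() (none), enclosing make_func() and finds n = 78.
Step 3: result = 78

The answer is 78.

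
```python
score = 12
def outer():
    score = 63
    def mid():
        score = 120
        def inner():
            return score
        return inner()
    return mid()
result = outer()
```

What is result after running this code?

Step 1: Three levels of shadowing: global 12, outer 63, mid 120.
Step 2: inner() finds score = 120 in enclosing mid() scope.
Step 3: result = 120

The answer is 120.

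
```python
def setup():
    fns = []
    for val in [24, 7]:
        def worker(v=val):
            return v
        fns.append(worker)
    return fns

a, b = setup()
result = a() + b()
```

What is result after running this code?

Step 1: Default argument v=val captures val at each iteration.
Step 2: a() returns 24 (captured at first iteration), b() returns 7 (captured at second).
Step 3: result = 24 + 7 = 31

The answer is 31.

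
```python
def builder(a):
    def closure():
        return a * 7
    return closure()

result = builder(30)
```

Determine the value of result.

Step 1: builder(30) binds parameter a = 30.
Step 2: closure() accesses a = 30 from enclosing scope.
Step 3: result = 30 * 7 = 210

The answer is 210.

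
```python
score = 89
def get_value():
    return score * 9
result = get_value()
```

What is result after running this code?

Step 1: score = 89 is defined globally.
Step 2: get_value() looks up score from global scope = 89, then computes 89 * 9 = 801.
Step 3: result = 801

The answer is 801.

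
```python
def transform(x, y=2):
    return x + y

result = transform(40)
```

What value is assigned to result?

Step 1: transform(40) uses default y = 2.
Step 2: Returns 40 + 2 = 42.
Step 3: result = 42

The answer is 42.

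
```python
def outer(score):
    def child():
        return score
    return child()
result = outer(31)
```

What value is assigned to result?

Step 1: outer(31) binds parameter score = 31.
Step 2: child() looks up score in enclosing scope and finds the parameter score = 31.
Step 3: result = 31

The answer is 31.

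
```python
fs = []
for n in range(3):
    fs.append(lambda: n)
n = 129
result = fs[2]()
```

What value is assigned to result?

Step 1: Lambdas capture the variable n by reference, not by value.
Step 2: After the loop, n is reassigned to 129.
Step 3: fs[2]() looks up the current n = 129. result = 129

The answer is 129.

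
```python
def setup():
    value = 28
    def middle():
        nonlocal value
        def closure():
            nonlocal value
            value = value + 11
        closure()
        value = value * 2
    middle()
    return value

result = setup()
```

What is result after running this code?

Step 1: value = 28.
Step 2: closure() adds 11: value = 28 + 11 = 39.
Step 3: middle() doubles: value = 39 * 2 = 78.
Step 4: result = 78

The answer is 78.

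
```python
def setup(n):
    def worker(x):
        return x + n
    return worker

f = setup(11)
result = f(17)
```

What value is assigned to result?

Step 1: setup(11) creates a closure that captures n = 11.
Step 2: f(17) calls the closure with x = 17, returning 17 + 11 = 28.
Step 3: result = 28

The answer is 28.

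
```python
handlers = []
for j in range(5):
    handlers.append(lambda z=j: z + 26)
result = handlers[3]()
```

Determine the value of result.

Step 1: Default argument z=j captures j's value at definition time.
Step 2: handlers[3] was defined when j = 3, so z defaults to 3.
Step 3: result = 3 + 26 = 29 (default arg fixes the late binding issue)

The answer is 29.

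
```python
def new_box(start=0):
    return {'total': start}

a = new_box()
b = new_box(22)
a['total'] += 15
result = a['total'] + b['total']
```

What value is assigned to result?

Step 1: new_box() returns a new dict each call (immutable default 0).
Step 2: a = {'total': 0}, b = {'total': 22}.
Step 3: a['total'] += 15 = 15. result = 15 + 22 = 37

The answer is 37.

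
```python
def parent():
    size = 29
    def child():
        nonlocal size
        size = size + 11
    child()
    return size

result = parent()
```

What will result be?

Step 1: parent() sets size = 29.
Step 2: child() uses nonlocal to modify size in parent's scope: size = 29 + 11 = 40.
Step 3: parent() returns the modified size = 40

The answer is 40.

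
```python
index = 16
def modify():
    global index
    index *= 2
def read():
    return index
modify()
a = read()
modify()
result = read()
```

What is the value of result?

Step 1: index = 16.
Step 2: First modify(): index = 16 * 2 = 32.
Step 3: Second modify(): index = 32 * 2 = 64.
Step 4: read() returns 64

The answer is 64.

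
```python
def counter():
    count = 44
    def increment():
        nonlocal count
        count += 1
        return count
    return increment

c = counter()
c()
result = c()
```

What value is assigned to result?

Step 1: counter() creates closure with count = 44.
Step 2: Each c() call increments count via nonlocal. After 2 calls: 44 + 2 = 46.
Step 3: result = 46

The answer is 46.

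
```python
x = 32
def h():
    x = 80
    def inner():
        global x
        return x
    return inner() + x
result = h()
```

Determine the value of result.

Step 1: Global x = 32. h() shadows with local x = 80.
Step 2: inner() uses global keyword, so inner() returns global x = 32.
Step 3: h() returns 32 + 80 = 112

The answer is 112.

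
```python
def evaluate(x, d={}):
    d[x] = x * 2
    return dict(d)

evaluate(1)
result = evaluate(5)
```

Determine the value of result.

Step 1: Mutable default dict is shared across calls.
Step 2: First call adds 1: 2. Second call adds 5: 10.
Step 3: result = {1: 2, 5: 10}

The answer is {1: 2, 5: 10}.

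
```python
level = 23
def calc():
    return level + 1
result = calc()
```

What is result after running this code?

Step 1: level = 23 is defined globally.
Step 2: calc() looks up level from global scope = 23, then computes 23 + 1 = 24.
Step 3: result = 24

The answer is 24.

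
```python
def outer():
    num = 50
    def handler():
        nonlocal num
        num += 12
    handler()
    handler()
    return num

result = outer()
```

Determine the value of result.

Step 1: num starts at 50.
Step 2: handler() is called 2 times, each adding 12.
Step 3: num = 50 + 12 * 2 = 74

The answer is 74.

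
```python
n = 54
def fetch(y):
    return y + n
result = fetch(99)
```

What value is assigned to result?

Step 1: n = 54 is defined globally.
Step 2: fetch(99) uses parameter y = 99 and looks up n from global scope = 54.
Step 3: result = 99 + 54 = 153

The answer is 153.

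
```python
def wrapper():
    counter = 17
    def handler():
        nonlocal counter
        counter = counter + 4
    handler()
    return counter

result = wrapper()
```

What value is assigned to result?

Step 1: wrapper() sets counter = 17.
Step 2: handler() uses nonlocal to modify counter in wrapper's scope: counter = 17 + 4 = 21.
Step 3: wrapper() returns the modified counter = 21

The answer is 21.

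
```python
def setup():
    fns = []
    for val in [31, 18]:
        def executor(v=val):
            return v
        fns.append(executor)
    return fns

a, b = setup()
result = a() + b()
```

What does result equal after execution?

Step 1: Default argument v=val captures val at each iteration.
Step 2: a() returns 31 (captured at first iteration), b() returns 18 (captured at second).
Step 3: result = 31 + 18 = 49

The answer is 49.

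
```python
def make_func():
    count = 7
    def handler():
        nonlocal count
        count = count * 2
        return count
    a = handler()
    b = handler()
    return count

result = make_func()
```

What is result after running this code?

Step 1: count starts at 7.
Step 2: First handler(): count = 7 * 2 = 14.
Step 3: Second handler(): count = 14 * 2 = 28.
Step 4: result = 28

The answer is 28.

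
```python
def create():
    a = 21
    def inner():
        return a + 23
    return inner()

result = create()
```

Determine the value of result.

Step 1: create() defines a = 21.
Step 2: inner() reads a = 21 from enclosing scope, returns 21 + 23 = 44.
Step 3: result = 44

The answer is 44.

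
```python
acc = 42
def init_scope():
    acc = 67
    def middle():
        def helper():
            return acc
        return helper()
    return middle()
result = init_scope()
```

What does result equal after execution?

Step 1: init_scope() defines acc = 67. middle() and helper() have no local acc.
Step 2: helper() checks local (none), enclosing middle() (none), enclosing init_scope() and finds acc = 67.
Step 3: result = 67

The answer is 67.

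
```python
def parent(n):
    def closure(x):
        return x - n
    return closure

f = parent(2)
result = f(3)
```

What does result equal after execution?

Step 1: parent(2) creates a closure capturing n = 2.
Step 2: f(3) computes 3 - 2 = 1.
Step 3: result = 1

The answer is 1.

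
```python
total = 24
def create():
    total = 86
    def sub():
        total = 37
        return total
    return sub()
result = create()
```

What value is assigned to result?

Step 1: Three scopes define total: global (24), create (86), sub (37).
Step 2: sub() has its own local total = 37, which shadows both enclosing and global.
Step 3: result = 37 (local wins in LEGB)

The answer is 37.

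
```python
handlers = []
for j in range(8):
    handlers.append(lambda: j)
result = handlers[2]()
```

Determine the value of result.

Step 1: The loop creates 8 lambdas, all referencing the same variable j.
Step 2: After the loop, j = 7 (final value).
Step 3: handlers[2]() looks up j at call time and finds 7. This is the late binding gotcha. result = 7

The answer is 7.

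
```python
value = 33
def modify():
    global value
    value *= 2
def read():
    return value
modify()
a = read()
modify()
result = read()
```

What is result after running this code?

Step 1: value = 33.
Step 2: First modify(): value = 33 * 2 = 66.
Step 3: Second modify(): value = 66 * 2 = 132.
Step 4: read() returns 132

The answer is 132.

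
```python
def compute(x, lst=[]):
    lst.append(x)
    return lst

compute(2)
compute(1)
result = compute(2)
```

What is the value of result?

Step 1: Mutable default argument gotcha! The list [] is created once.
Step 2: Each call appends to the SAME list: [2], [2, 1], [2, 1, 2].
Step 3: result = [2, 1, 2]

The answer is [2, 1, 2].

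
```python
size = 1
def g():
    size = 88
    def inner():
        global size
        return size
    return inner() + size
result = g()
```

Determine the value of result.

Step 1: Global size = 1. g() shadows with local size = 88.
Step 2: inner() uses global keyword, so inner() returns global size = 1.
Step 3: g() returns 1 + 88 = 89

The answer is 89.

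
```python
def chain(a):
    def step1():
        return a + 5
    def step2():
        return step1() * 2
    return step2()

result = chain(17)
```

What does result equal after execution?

Step 1: chain(17) captures a = 17.
Step 2: step2() calls step1() which returns 17 + 5 = 22.
Step 3: step2() returns 22 * 2 = 44

The answer is 44.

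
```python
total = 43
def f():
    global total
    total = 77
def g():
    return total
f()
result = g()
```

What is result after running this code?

Step 1: total = 43.
Step 2: f() sets global total = 77.
Step 3: g() reads global total = 77. result = 77

The answer is 77.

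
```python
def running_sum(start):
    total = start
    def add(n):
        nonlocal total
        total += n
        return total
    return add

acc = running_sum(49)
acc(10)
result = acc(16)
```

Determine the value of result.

Step 1: running_sum(49) creates closure with total = 49.
Step 2: First acc(10): total = 49 + 10 = 59.
Step 3: Second acc(16): total = 59 + 16 = 75. result = 75

The answer is 75.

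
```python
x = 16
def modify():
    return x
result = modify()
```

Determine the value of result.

Step 1: x = 16 is defined in the global scope.
Step 2: modify() looks up x. No local x exists, so Python checks the global scope via LEGB rule and finds x = 16.
Step 3: result = 16

The answer is 16.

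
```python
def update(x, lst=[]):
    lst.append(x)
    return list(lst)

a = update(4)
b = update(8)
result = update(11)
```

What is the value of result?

Step 1: Default list is shared. list() creates copies for return values.
Step 2: Internal list grows: [4] -> [4, 8] -> [4, 8, 11].
Step 3: result = [4, 8, 11]

The answer is [4, 8, 11].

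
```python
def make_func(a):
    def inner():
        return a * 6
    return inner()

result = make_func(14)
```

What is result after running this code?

Step 1: make_func(14) binds parameter a = 14.
Step 2: inner() accesses a = 14 from enclosing scope.
Step 3: result = 14 * 6 = 84

The answer is 84.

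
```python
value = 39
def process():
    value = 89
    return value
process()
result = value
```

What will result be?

Step 1: value = 39 globally.
Step 2: process() creates a LOCAL value = 89 (no global keyword!).
Step 3: The global value is unchanged. result = 39

The answer is 39.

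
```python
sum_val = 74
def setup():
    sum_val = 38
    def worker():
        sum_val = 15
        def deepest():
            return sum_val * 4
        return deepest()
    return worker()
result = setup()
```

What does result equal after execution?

Step 1: deepest() looks up sum_val through LEGB: not local, finds sum_val = 15 in enclosing worker().
Step 2: Returns 15 * 4 = 60.
Step 3: result = 60

The answer is 60.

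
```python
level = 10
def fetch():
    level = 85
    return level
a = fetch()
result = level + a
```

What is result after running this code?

Step 1: Global level = 10. fetch() returns local level = 85.
Step 2: a = 85. Global level still = 10.
Step 3: result = 10 + 85 = 95

The answer is 95.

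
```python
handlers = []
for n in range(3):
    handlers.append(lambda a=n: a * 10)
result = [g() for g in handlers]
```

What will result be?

Step 1: Default arg a=n captures n at each iteration.
Step 2: handlers[k] has a defaulting to k, returns k * 10.
Step 3: result = [0, 10, 20]

The answer is [0, 10, 20].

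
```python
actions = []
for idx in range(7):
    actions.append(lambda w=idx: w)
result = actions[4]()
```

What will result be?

Step 1: Default argument w=idx captures idx's value at each iteration.
Step 2: actions[4] captured w = 4 when idx was 4.
Step 3: result = 4

The answer is 4.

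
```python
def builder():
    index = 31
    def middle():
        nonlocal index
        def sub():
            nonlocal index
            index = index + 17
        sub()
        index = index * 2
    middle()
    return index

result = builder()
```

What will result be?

Step 1: index = 31.
Step 2: sub() adds 17: index = 31 + 17 = 48.
Step 3: middle() doubles: index = 48 * 2 = 96.
Step 4: result = 96

The answer is 96.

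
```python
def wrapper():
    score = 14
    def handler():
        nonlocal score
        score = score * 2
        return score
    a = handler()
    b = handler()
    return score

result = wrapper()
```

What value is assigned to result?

Step 1: score starts at 14.
Step 2: First handler(): score = 14 * 2 = 28.
Step 3: Second handler(): score = 28 * 2 = 56.
Step 4: result = 56

The answer is 56.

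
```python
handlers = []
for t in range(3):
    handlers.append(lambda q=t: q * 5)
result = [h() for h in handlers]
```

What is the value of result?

Step 1: Default arg q=t captures t at each iteration.
Step 2: handlers[k] has q defaulting to k, returns k * 5.
Step 3: result = [0, 5, 10]

The answer is [0, 5, 10].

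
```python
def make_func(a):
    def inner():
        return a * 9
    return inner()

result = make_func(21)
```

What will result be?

Step 1: make_func(21) binds parameter a = 21.
Step 2: inner() accesses a = 21 from enclosing scope.
Step 3: result = 21 * 9 = 189

The answer is 189.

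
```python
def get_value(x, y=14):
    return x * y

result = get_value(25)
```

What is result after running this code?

Step 1: get_value(25) uses default y = 14.
Step 2: Returns 25 * 14 = 350.
Step 3: result = 350

The answer is 350.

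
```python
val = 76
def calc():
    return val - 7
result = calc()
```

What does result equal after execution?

Step 1: val = 76 is defined globally.
Step 2: calc() looks up val from global scope = 76, then computes 76 - 7 = 69.
Step 3: result = 69

The answer is 69.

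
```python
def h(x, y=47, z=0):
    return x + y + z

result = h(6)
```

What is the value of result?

Step 1: h(6) uses defaults y = 47, z = 0.
Step 2: Returns 6 + 47 + 0 = 53.
Step 3: result = 53

The answer is 53.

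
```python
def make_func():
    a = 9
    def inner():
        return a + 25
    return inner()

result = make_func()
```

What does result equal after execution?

Step 1: make_func() defines a = 9.
Step 2: inner() reads a = 9 from enclosing scope, returns 9 + 25 = 34.
Step 3: result = 34

The answer is 34.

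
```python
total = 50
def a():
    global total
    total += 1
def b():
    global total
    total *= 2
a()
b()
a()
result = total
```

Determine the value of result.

Step 1: total = 50.
Step 2: a(): total = 50 + 1 = 51.
Step 3: b(): total = 51 * 2 = 102.
Step 4: a(): total = 102 + 1 = 103

The answer is 103.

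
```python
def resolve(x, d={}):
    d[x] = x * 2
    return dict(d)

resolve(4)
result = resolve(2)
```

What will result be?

Step 1: Mutable default dict is shared across calls.
Step 2: First call adds 4: 8. Second call adds 2: 4.
Step 3: result = {4: 8, 2: 4}

The answer is {4: 8, 2: 4}.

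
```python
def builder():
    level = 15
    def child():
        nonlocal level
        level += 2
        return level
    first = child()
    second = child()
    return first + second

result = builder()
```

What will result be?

Step 1: level starts at 15.
Step 2: First call: level = 15 + 2 = 17, returns 17.
Step 3: Second call: level = 17 + 2 = 19, returns 19.
Step 4: result = 17 + 19 = 36

The answer is 36.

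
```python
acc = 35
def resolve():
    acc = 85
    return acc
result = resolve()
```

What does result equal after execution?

Step 1: Global acc = 35.
Step 2: resolve() creates local acc = 85, shadowing the global.
Step 3: Returns local acc = 85. result = 85

The answer is 85.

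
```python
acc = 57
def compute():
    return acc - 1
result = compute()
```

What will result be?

Step 1: acc = 57 is defined globally.
Step 2: compute() looks up acc from global scope = 57, then computes 57 - 1 = 56.
Step 3: result = 56

The answer is 56.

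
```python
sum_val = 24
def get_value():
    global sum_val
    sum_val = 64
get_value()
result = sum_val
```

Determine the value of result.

Step 1: sum_val = 24 globally.
Step 2: get_value() declares global sum_val and sets it to 64.
Step 3: After get_value(), global sum_val = 64. result = 64

The answer is 64.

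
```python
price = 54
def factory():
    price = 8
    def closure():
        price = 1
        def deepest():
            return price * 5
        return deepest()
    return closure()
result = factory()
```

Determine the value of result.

Step 1: deepest() looks up price through LEGB: not local, finds price = 1 in enclosing closure().
Step 2: Returns 1 * 5 = 5.
Step 3: result = 5

The answer is 5.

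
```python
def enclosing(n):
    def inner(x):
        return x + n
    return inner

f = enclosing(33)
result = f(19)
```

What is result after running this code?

Step 1: enclosing(33) creates a closure that captures n = 33.
Step 2: f(19) calls the closure with x = 19, returning 19 + 33 = 52.
Step 3: result = 52

The answer is 52.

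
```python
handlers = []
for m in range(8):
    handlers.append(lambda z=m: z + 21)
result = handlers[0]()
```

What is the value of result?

Step 1: Default argument z=m captures m's value at definition time.
Step 2: handlers[0] was defined when m = 0, so z defaults to 0.
Step 3: result = 0 + 21 = 21 (default arg fixes the late binding issue)

The answer is 21.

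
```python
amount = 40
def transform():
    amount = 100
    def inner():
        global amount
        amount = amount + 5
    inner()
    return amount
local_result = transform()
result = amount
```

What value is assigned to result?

Step 1: Global amount = 40. transform() creates local amount = 100.
Step 2: inner() declares global amount and adds 5: global amount = 40 + 5 = 45.
Step 3: transform() returns its local amount = 100 (unaffected by inner).
Step 4: result = global amount = 45

The answer is 45.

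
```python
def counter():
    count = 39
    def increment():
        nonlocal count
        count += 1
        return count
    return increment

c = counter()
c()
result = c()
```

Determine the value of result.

Step 1: counter() creates closure with count = 39.
Step 2: Each c() call increments count via nonlocal. After 2 calls: 39 + 2 = 41.
Step 3: result = 41

The answer is 41.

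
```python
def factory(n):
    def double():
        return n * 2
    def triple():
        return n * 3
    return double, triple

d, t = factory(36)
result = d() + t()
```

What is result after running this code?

Step 1: Both closures capture the same n = 36.
Step 2: d() = 36 * 2 = 72, t() = 36 * 3 = 108.
Step 3: result = 72 + 108 = 180

The answer is 180.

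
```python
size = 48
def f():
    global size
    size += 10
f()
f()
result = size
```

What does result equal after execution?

Step 1: size = 48.
Step 2: First f(): size = 48 + 10 = 58.
Step 3: Second f(): size = 58 + 10 = 68. result = 68

The answer is 68.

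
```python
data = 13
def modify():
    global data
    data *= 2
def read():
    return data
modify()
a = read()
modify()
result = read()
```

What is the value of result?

Step 1: data = 13.
Step 2: First modify(): data = 13 * 2 = 26.
Step 3: Second modify(): data = 26 * 2 = 52.
Step 4: read() returns 52

The answer is 52.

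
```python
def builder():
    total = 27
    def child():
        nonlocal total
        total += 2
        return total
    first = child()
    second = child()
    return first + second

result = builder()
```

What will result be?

Step 1: total starts at 27.
Step 2: First call: total = 27 + 2 = 29, returns 29.
Step 3: Second call: total = 29 + 2 = 31, returns 31.
Step 4: result = 29 + 31 = 60

The answer is 60.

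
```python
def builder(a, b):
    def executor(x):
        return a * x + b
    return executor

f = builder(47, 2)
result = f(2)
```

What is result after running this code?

Step 1: builder(47, 2) captures a = 47, b = 2.
Step 2: f(2) computes 47 * 2 + 2 = 96.
Step 3: result = 96

The answer is 96.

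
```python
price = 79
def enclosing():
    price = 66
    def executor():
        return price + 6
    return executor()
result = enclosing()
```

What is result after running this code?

Step 1: enclosing() shadows global price with price = 66.
Step 2: executor() finds price = 66 in enclosing scope, computes 66 + 6 = 72.
Step 3: result = 72

The answer is 72.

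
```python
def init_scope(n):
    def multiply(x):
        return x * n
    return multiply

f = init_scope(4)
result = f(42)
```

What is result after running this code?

Step 1: init_scope(4) returns multiply closure with n = 4.
Step 2: f(42) computes 42 * 4 = 168.
Step 3: result = 168

The answer is 168.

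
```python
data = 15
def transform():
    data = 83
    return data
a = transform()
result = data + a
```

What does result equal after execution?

Step 1: Global data = 15. transform() returns local data = 83.
Step 2: a = 83. Global data still = 15.
Step 3: result = 15 + 83 = 98

The answer is 98.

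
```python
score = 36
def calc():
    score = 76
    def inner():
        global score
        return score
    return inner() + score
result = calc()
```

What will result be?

Step 1: Global score = 36. calc() shadows with local score = 76.
Step 2: inner() uses global keyword, so inner() returns global score = 36.
Step 3: calc() returns 36 + 76 = 112

The answer is 112.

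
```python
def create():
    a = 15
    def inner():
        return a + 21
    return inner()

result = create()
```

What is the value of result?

Step 1: create() defines a = 15.
Step 2: inner() reads a = 15 from enclosing scope, returns 15 + 21 = 36.
Step 3: result = 36

The answer is 36.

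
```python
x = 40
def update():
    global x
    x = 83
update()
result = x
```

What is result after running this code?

Step 1: x = 40 globally.
Step 2: update() declares global x and sets it to 83.
Step 3: After update(), global x = 83. result = 83

The answer is 83.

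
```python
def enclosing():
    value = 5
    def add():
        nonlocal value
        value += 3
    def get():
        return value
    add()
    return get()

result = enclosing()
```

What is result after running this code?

Step 1: value = 5. add() modifies it via nonlocal, get() reads it.
Step 2: add() makes value = 5 + 3 = 8.
Step 3: get() returns 8. result = 8

The answer is 8.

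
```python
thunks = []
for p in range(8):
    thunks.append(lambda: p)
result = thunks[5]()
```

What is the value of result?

Step 1: The loop creates 8 lambdas, all referencing the same variable p.
Step 2: After the loop, p = 7 (final value).
Step 3: thunks[5]() looks up p at call time and finds 7. This is the late binding gotcha. result = 7

The answer is 7.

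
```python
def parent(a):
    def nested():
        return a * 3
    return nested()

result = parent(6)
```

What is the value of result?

Step 1: parent(6) binds parameter a = 6.
Step 2: nested() accesses a = 6 from enclosing scope.
Step 3: result = 6 * 3 = 18

The answer is 18.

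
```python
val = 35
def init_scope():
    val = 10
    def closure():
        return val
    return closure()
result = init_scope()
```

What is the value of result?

Step 1: val = 35 globally, but init_scope() defines val = 10 locally.
Step 2: closure() looks up val. Not in local scope, so checks enclosing scope (init_scope) and finds val = 10.
Step 3: result = 10

The answer is 10.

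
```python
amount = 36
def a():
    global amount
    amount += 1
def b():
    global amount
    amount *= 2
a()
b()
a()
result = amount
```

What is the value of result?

Step 1: amount = 36.
Step 2: a(): amount = 36 + 1 = 37.
Step 3: b(): amount = 37 * 2 = 74.
Step 4: a(): amount = 74 + 1 = 75

The answer is 75.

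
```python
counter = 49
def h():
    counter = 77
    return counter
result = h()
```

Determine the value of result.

Step 1: Global counter = 49.
Step 2: h() creates local counter = 77, shadowing the global.
Step 3: Returns local counter = 77. result = 77

The answer is 77.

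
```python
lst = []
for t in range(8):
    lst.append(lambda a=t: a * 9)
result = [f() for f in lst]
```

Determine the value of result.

Step 1: Default arg a=t captures t at each iteration.
Step 2: lst[k] has a defaulting to k, returns k * 9.
Step 3: result = [0, 9, 18, 27, 36, 45, 54, 63]

The answer is [0, 9, 18, 27, 36, 45, 54, 63].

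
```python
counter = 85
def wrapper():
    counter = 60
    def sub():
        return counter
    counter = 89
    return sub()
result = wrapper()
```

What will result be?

Step 1: wrapper() sets counter = 60, then later counter = 89.
Step 2: sub() is called after counter is reassigned to 89. Closures capture variables by reference, not by value.
Step 3: result = 89

The answer is 89.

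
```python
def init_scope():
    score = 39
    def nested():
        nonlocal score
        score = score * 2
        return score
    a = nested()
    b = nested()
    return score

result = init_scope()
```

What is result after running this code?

Step 1: score starts at 39.
Step 2: First nested(): score = 39 * 2 = 78.
Step 3: Second nested(): score = 78 * 2 = 156.
Step 4: result = 156

The answer is 156.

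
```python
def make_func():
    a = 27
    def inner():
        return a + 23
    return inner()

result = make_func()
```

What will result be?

Step 1: make_func() defines a = 27.
Step 2: inner() reads a = 27 from enclosing scope, returns 27 + 23 = 50.
Step 3: result = 50

The answer is 50.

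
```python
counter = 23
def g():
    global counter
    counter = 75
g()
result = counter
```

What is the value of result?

Step 1: counter = 23 globally.
Step 2: g() declares global counter and sets it to 75.
Step 3: After g(), global counter = 75. result = 75

The answer is 75.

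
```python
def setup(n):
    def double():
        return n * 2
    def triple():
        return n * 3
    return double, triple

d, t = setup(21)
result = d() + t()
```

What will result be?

Step 1: Both closures capture the same n = 21.
Step 2: d() = 21 * 2 = 42, t() = 21 * 3 = 63.
Step 3: result = 42 + 63 = 105

The answer is 105.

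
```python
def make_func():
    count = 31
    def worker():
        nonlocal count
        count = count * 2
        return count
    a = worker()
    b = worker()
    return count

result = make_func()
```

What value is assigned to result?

Step 1: count starts at 31.
Step 2: First worker(): count = 31 * 2 = 62.
Step 3: Second worker(): count = 62 * 2 = 124.
Step 4: result = 124

The answer is 124.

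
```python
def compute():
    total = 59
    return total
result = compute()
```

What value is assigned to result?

Step 1: compute() defines total = 59 in its local scope.
Step 2: return total finds the local variable total = 59.
Step 3: result = 59

The answer is 59.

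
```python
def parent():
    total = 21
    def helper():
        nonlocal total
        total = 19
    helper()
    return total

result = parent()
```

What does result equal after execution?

Step 1: parent() sets total = 21.
Step 2: helper() uses nonlocal to reassign total = 19.
Step 3: result = 19

The answer is 19.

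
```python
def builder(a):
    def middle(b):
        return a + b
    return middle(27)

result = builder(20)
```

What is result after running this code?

Step 1: builder(20) passes a = 20.
Step 2: middle(27) has b = 27, reads a = 20 from enclosing.
Step 3: result = 20 + 27 = 47

The answer is 47.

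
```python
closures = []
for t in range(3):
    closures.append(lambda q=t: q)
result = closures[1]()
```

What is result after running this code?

Step 1: Default argument q=t captures t's value at each iteration.
Step 2: closures[1] captured q = 1 when t was 1.
Step 3: result = 1

The answer is 1.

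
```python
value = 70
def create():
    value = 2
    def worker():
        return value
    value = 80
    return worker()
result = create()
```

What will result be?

Step 1: create() sets value = 2, then later value = 80.
Step 2: worker() is called after value is reassigned to 80. Closures capture variables by reference, not by value.
Step 3: result = 80

The answer is 80.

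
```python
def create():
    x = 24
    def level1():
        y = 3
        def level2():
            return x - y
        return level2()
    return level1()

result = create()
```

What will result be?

Step 1: x = 24 in create. y = 3 in level1.
Step 2: level2() reads x = 24 and y = 3 from enclosing scopes.
Step 3: result = 24 - 3 = 21

The answer is 21.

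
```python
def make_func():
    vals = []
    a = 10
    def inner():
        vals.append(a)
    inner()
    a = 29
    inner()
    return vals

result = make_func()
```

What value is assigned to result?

Step 1: a = 10. inner() appends current a to vals.
Step 2: First inner(): appends 10. Then a = 29.
Step 3: Second inner(): appends 29 (closure sees updated a). result = [10, 29]

The answer is [10, 29].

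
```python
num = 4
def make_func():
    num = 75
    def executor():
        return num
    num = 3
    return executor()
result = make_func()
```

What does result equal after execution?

Step 1: make_func() sets num = 75, then later num = 3.
Step 2: executor() is called after num is reassigned to 3. Closures capture variables by reference, not by value.
Step 3: result = 3

The answer is 3.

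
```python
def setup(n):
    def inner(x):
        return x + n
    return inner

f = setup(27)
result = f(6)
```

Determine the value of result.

Step 1: setup(27) creates a closure that captures n = 27.
Step 2: f(6) calls the closure with x = 6, returning 6 + 27 = 33.
Step 3: result = 33

The answer is 33.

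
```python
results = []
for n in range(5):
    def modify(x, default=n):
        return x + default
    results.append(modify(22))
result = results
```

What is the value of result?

Step 1: Default argument default=n is evaluated at function definition time.
Step 2: Each iteration creates modify with default = current n value.
Step 3: modify(22) returns 22 + default. results = [22, 23, 24, 25, 26]

The answer is [22, 23, 24, 25, 26].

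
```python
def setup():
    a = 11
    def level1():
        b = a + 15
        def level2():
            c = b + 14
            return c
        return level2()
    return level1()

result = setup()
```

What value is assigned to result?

Step 1: a = 11. b = a + 15 = 26.
Step 2: c = b + 14 = 26 + 14 = 40.
Step 3: result = 40

The answer is 40.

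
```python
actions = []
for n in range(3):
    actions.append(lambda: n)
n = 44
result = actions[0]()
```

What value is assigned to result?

Step 1: Lambdas capture the variable n by reference, not by value.
Step 2: After the loop, n is reassigned to 44.
Step 3: actions[0]() looks up the current n = 44. result = 44

The answer is 44.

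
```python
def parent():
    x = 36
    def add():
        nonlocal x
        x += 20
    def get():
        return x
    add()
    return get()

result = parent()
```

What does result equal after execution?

Step 1: x = 36. add() modifies it via nonlocal, get() reads it.
Step 2: add() makes x = 36 + 20 = 56.
Step 3: get() returns 56. result = 56

The answer is 56.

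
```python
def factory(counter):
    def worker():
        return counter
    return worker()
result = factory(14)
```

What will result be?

Step 1: factory(14) binds parameter counter = 14.
Step 2: worker() looks up counter in enclosing scope and finds the parameter counter = 14.
Step 3: result = 14

The answer is 14.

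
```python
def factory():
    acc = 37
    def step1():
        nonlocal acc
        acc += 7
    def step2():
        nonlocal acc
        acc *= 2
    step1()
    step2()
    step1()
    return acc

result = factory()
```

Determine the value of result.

Step 1: acc = 37.
Step 2: step1(): acc = 37 + 7 = 44.
Step 3: step2(): acc = 44 * 2 = 88.
Step 4: step1(): acc = 88 + 7 = 95. result = 95

The answer is 95.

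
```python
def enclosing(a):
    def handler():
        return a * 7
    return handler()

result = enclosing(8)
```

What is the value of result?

Step 1: enclosing(8) binds parameter a = 8.
Step 2: handler() accesses a = 8 from enclosing scope.
Step 3: result = 8 * 7 = 56

The answer is 56.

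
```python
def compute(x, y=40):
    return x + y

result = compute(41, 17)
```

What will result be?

Step 1: compute(41, 17) overrides default y with 17.
Step 2: Returns 41 + 17 = 58.
Step 3: result = 58

The answer is 58.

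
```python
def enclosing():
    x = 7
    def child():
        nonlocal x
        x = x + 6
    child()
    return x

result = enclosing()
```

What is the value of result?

Step 1: enclosing() sets x = 7.
Step 2: child() uses nonlocal to modify x in enclosing's scope: x = 7 + 6 = 13.
Step 3: enclosing() returns the modified x = 13

The answer is 13.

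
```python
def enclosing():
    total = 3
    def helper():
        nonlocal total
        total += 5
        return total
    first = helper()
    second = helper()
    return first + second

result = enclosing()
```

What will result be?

Step 1: total starts at 3.
Step 2: First call: total = 3 + 5 = 8, returns 8.
Step 3: Second call: total = 8 + 5 = 13, returns 13.
Step 4: result = 8 + 13 = 21

The answer is 21.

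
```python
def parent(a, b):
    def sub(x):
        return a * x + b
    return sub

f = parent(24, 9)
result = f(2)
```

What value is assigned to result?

Step 1: parent(24, 9) captures a = 24, b = 9.
Step 2: f(2) computes 24 * 2 + 9 = 57.
Step 3: result = 57

The answer is 57.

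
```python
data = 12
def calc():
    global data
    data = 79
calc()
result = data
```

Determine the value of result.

Step 1: data = 12 globally.
Step 2: calc() declares global data and sets it to 79.
Step 3: After calc(), global data = 79. result = 79

The answer is 79.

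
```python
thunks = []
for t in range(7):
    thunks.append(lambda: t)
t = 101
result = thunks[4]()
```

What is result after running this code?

Step 1: Lambdas capture the variable t by reference, not by value.
Step 2: After the loop, t is reassigned to 101.
Step 3: thunks[4]() looks up the current t = 101. result = 101

The answer is 101.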